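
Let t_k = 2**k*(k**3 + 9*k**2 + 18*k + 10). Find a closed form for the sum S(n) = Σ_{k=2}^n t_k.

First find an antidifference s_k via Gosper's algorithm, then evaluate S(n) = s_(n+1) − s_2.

The ratio is 2*(k**3 + 12*k**2 + 39*k + 38)/(k**3 + 9*k**2 + 18*k + 10).
Normal form (A,B,C) = (2, 1, k**3 + 9*k**2 + 18*k + 10).
Set up (2)·f(k+1) − (1)·f(k) − (k**3 + 9*k**2 + 18*k + 10) = 0.
d = 3 from the (0,0,3) case.
A polynomial solution: f(k) = k**3 + 3*k**2 + 2.
Get s_k = R·t_k = 2**k*(k**3 + 3*k**2 + 2) with R(k) = B(k−1)f(k)/C(k) = (k**3 + 3*k**2 + 2)/((k + 1)*(k**2 + 8*k + 10)).
Verify: 2**k*(k**3 + 9*k**2 + 18*k + 10) matches t_k.
s_(n+1) = 2**(n + 1)*(n**3 + 6*n**2 + 9*n + 6) and s_(2) = 88, so S(n) = 2*2**n*n**3 + 12*2**n*n**2 + 18*2**n*n + 12*2**n - 88.

S(n) = 2*2**n*n**3 + 12*2**n*n**2 + 18*2**n*n + 12*2**n - 88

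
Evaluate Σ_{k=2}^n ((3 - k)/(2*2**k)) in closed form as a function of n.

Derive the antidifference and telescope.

The ratio is (k - 2)/(2*(k - 3)).
Normal form (A,B,C) = (1/2, 1, k - 3).
Set up (1/2)·f(k+1) − (1)·f(k) − (k - 3) = 0.
Degrees (0,0,1) ⇒ d ≤ 1.
Solving with deg f ≤ 1: f(k) = -2*(k - 2).
So s_k = (B(k−1)f/C)·t_k = (-2*(k - 2)/(k - 3))·t_k = (k - 2)/2**k.
Check: Δs_k = (3 - k)/(2*2**k). ✓
Evaluate: s_(n+1) = 2**(-n - 1)*(n - 1); subtract s_(2) = 0 ⇒ S(n) = 2**(-n - 1)*(n - 1).

S(n) = 2**(-n - 1)*(n - 1)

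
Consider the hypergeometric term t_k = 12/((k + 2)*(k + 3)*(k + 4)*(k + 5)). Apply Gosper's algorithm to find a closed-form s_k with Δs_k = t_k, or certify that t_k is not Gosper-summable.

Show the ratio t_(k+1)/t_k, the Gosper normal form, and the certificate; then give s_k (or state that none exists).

s_k = k*(k**2 + 9*k + 26)/(6*(k + 2)*(k + 3)*(k + 4))

r(k) = (k + 2)/(k + 6) after simplifying.
Take A(k)=k + 2, B(k)=k + 6, C(k)=1.
Solve (k + 2)·f(k+1) − (k + 5)·f(k) = 1.
From deg A=1, deg B=1, deg C=0: d=3.
Match coefficients ⇒ f(k) = k*(k**2 + 9*k + 26)/72.
Then R = B(k−1)f/C = k*(k + 5)*(k**2 + 9*k + 26)/72, so s_k = R(k)·t_k = k*(k**2 + 9*k + 26)/(6*(k + 2)*(k + 3)*(k + 4)).
Verify: 12/(k**4 + 14*k**3 + 71*k**2 + 154*k + 120) matches t_k.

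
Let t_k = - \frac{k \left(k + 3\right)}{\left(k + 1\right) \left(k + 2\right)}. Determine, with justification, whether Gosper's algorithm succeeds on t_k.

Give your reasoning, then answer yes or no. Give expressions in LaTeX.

Yes. s_k = \frac{k \left(1 - k\right)}{k + 1}.

Step 1: r(k) = (k + 1)**2*(k + 4)/(k*(k + 3)**2).
Normal form (A,B,C) = (k + 1, k + 3, k**2 + 3*k).
Set up (k + 1)·f(k+1) − (k + 2)·f(k) − (k**2 + 3*k) = 0.
From deg A=1, deg B=1, deg C=2: d=2.
Solving with deg f ≤ 2: f(k) = k*(k - 1).
Certificate R = B(k−1)f/C = (k - 1)*(k + 2)/(k + 3) gives s_k = k*(1 - k)/(k + 1).
Verify: k*(-k - 3)/(k**2 + 3*k + 2) matches t_k.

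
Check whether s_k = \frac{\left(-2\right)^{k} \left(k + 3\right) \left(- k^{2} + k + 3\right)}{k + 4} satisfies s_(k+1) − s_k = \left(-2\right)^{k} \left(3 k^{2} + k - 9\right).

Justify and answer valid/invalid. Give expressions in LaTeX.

Invalid: residual \frac{\left(-2\right)^{k} \left(- 3 k^{3} - 14 k^{2} + 6 k + 39\right)}{k^{2} + 9 k + 20} ≠ 0.

s_(k+1) = (-2)**(k + 1)*(-k**3 - 5*k**2 - k + 12)/(k + 5)
s_(k+1) − s_k = (-2)**k*(3*k**4 + 25*k**3 + 46*k**2 - 55*k - 141)/(k**2 + 9*k + 20)
(s_(k+1) − s_k) − t_k = (-2)**k*(-3*k**3 - 14*k**2 + 6*k + 39)/(k**2 + 9*k + 20)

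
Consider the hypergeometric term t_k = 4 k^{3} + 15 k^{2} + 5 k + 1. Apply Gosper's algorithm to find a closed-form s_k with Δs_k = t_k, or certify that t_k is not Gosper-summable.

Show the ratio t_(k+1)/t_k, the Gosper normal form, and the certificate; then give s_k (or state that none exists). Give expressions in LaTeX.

Ratio r(k) = (4*k**3 + 27*k**2 + 47*k + 25)/(4*k**3 + 15*k**2 + 5*k + 1).
Factor: A=1; B=1; C=k**3 + 15*k**2/4 + 5*k/4 + 1/4.
Solve (1)·f(k+1) − (1)·f(k) = k**3 + 15*k**2/4 + 5*k/4 + 1/4.
d = 4 from the (0,0,3) case.
Match coefficients ⇒ f(k) = k*(k**3 + 3*k**2 - 4*k + 1)/4.
R(k) = B(k−1)·f(k)/C(k) = k*(k**3 + 3*k**2 - 4*k + 1)/(4*k**3 + 15*k**2 + 5*k + 1); s_k = R·t_k = k*(k**3 + 3*k**2 - 4*k + 1).
Δs = 4*k**3 + 15*k**2 + 5*k + 1, as required.

s_k = k \left(k^{3} + 3 k^{2} - 4 k + 1\right)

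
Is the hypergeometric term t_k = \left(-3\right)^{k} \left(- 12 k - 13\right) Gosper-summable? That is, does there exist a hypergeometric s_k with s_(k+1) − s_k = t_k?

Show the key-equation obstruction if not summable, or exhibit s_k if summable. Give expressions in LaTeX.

Compute t_(k+1)/t_k: get 3*(-12*k - 25)/(12*k + 13).
Factor: A=-3; B=1; C=k + 13/12.
Set up (-3)·f(k+1) − (1)·f(k) − (k + 13/12) = 0.
Bound: deg f ≤ 1.
A polynomial solution: f(k) = -(3*k + 1)/12.
Get s_k = R·t_k = (-3)**k*(3*k + 1) with R(k) = B(k−1)f(k)/C(k) = -(3*k + 1)/(12*k + 13).
Check: Δs_k = (-3)**k*(-12*k - 13). ✓

Yes. s_k = \left(-3\right)^{k} \left(3 k + 1\right).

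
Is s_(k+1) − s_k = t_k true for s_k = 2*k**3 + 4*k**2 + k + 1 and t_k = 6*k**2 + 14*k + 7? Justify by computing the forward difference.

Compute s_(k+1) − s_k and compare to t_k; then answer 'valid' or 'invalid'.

s_(k+1) = 2*k**3 + 10*k**2 + 15*k + 8
s_(k+1) − s_k = 6*k**2 + 14*k + 7
(s_(k+1) − s_k) − t_k = 0

valid; difference matches t_k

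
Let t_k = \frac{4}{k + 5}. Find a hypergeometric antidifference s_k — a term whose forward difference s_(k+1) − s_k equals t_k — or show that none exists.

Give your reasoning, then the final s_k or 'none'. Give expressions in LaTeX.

no hypergeometric antidifference exists

t_(k+1)/t_k = (k + 5)/(k + 6).
So A=k + 5 and B=k + 6, with C=1.
f must satisfy (k + 5)·f(k+1) − (k + 5)·f(k) = 1.
From deg A=1, deg B=1, deg C=0: d=0.
f = c0 ⇒ A·f(k+1) − B(k−1)·f(k) − C = -1. The system {-1 = 0} is inconsistent; no antidifference.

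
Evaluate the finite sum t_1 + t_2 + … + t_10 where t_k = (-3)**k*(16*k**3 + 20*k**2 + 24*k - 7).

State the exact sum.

Σ = 862528746

t_(k+1)/t_k = 3*(-16*k**3 - 68*k**2 - 112*k - 53)/(16*k**3 + 20*k**2 + 24*k - 7).
Take A(k)=-3, B(k)=1, C(k)=k**3 + 5*k**2/4 + 3*k/2 - 7/16.
Need (-3)·f(k+1) − (1)·f(k) = k**3 + 5*k**2/4 + 3*k/2 - 7/16.
Bound: deg f ≤ 3.
Solving with deg f ≤ 3: f(k) = -(4*k**3 - 4*k**2 + 3*k - 4)/16.
Then R = B(k−1)f/C = -(4*k**3 - 4*k**2 + 3*k - 4)/(16*k**3 + 20*k**2 + 24*k - 7), so s_k = R(k)·t_k = (-3)**k*(-4*k**3 + 4*k**2 - 3*k + 4).
Verify: (-3)**k*(16*k**3 + 20*k**2 + 24*k - 7) matches t_k.
Σ_(k=1)^(10) t_k = s_(11) − s_(1) = 862528743 − (-3) = 862528746.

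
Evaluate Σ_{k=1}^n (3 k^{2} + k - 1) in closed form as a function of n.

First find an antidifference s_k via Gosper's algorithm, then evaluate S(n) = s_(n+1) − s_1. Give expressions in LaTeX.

S(n) = n^{2} \left(n + 2\right)

The ratio is (k + 3*(k + 1)**2)/(3*k**2 + k - 1).
Gosper form: A/B · C(k+1)/C(k) with A=1, B=1, C=k**2 + k/3 - 1/3.
Set up (1)·f(k+1) − (1)·f(k) − (k**2 + k/3 - 1/3) = 0.
From deg A=0, deg B=0, deg C=2: d=3.
Coefficient equations give f(k) = k*(k**2 - k - 1)/3.
Then R = B(k−1)f/C = k*(k**2 - k - 1)/(3*k**2 + k - 1), so s_k = R(k)·t_k = k*(k**2 - k - 1).
Δs = 3*k**2 + k - 1, as required.
Σ_(k=1)^n t_k = s_(n+1) − s_(1) = (n**3 + 2*n**2 - 1) − (-1), i.e. n**2*(n + 2).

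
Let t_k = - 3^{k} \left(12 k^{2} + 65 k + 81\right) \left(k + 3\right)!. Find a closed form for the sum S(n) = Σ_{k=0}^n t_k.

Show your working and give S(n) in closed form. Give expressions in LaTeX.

Ratio r(k) = 3*(12*k**3 + 137*k**2 + 514*k + 632)/(12*k**2 + 65*k + 81).
Factor: A=3*k + 12; B=1; C=k**2 + 65*k/12 + 27/4.
f must satisfy (3*k + 12)·f(k+1) − (1)·f(k) = k**2 + 65*k/12 + 27/4.
Bound: deg f ≤ 1.
Coefficient equations give f(k) = (4*k + 3)/12.
Get s_k = R·t_k = -3**k*(4*k + 3)*factorial(k + 3) with R(k) = B(k−1)f(k)/C(k) = (4*k + 3)/(12*k**2 + 65*k + 81).
s_(k+1) − s_k = -3**k*(12*k**2 + 65*k + 81)*factorial(k + 3) = t_k.
s_(n+1) = -3**(n + 1)*(4*n + 7)*factorial(n + 4) and s_(0) = -18, so S(n) = -12*3**n*n*factorial(n + 4) - 21*3**n*factorial(n + 4) + 18.

S(n) = - 12 \cdot 3^{n} n \left(n + 4\right)! - 21 \cdot 3^{n} \left(n + 4\right)! + 18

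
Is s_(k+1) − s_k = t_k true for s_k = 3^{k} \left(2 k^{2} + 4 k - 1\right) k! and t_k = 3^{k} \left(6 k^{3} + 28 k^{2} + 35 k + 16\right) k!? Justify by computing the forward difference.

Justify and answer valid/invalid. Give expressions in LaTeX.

s_(k+1) = 3**(k + 1)*(2*k**2 + 8*k + 5)*factorial(k + 1)
s_(k+1) − s_k = 3**k*(6*k**3 + 28*k**2 + 35*k + 16)*factorial(k)
(s_(k+1) − s_k) − t_k = 0

valid; difference matches t_k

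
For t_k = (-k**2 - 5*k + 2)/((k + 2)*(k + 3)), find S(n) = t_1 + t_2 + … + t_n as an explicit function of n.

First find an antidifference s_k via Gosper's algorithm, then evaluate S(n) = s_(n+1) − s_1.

Ratio r(k) = (k + 2)*(5*k + (k + 1)**2 + 3)/((k + 4)*(k**2 + 5*k - 2)).
Factor: A=k + 2; B=k + 4; C=k**2 + 5*k - 2.
Solve (k + 2)·f(k+1) − (k + 3)·f(k) = k**2 + 5*k - 2.
deg f ≤ 2 (via 1,1,2).
Solve for f: f(k) = k*(k - 2) (degree 2 ≤ 2).
Then R = B(k−1)f/C = k*(k - 2)*(k + 3)/(k**2 + 5*k - 2), so s_k = R(k)·t_k = k*(2 - k)/(k + 2).
Δs = (-k**2 - 5*k + 2)/(k**2 + 5*k + 6), as required.
Evaluate: s_(n+1) = (1 - n**2)/(n + 3); subtract s_(1) = 1/3 ⇒ S(n) = n*(-3*n - 1)/(3*(n + 3)).

S(n) = n*(-3*n - 1)/(3*(n + 3))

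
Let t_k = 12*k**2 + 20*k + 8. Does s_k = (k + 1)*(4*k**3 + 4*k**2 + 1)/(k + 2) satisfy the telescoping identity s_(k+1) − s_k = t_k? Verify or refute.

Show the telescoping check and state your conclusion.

s_(k+1) = (k + 2)*(4*(k + 1)**3 + 4*(k + 1)**2 + 1)/(k + 3)
s_(k+1) − s_k = (12*k**4 + 72*k**3 + 140*k**2 + 112*k + 33)/(k**2 + 5*k + 6)
(s_(k+1) − s_k) − t_k = (-8*k**3 - 40*k**2 - 48*k - 15)/(k**2 + 5*k + 6)

Invalid: residual (-8*k**3 - 40*k**2 - 48*k - 15)/(k**2 + 5*k + 6) ≠ 0.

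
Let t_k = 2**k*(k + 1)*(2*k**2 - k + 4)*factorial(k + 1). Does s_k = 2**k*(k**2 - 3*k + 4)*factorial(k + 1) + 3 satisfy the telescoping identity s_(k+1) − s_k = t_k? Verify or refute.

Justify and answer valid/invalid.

valid; difference matches t_k

s_(k+1) = 2**(k + 1)*(-3*k + (k + 1)**2 + 1)*factorial(k + 2) + 3
s_(k+1) − s_k = 2**k*(k + 1)*(2*k**2 - k + 4)*factorial(k + 1)
(s_(k+1) − s_k) − t_k = 0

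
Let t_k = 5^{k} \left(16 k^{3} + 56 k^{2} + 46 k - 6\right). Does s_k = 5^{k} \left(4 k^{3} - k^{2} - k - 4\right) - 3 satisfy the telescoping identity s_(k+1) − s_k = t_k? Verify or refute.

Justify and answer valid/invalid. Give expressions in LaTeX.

s_(k+1) = 5**(k + 1)*(-k + 4*(k + 1)**3 - (k + 1)**2 - 5) - 3
s_(k+1) − s_k = 5**k*(16*k**3 + 56*k**2 + 46*k - 6)
(s_(k+1) − s_k) − t_k = 0

valid; difference matches t_k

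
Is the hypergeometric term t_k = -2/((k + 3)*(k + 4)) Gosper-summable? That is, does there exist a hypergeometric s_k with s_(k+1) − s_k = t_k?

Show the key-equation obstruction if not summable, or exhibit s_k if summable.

Compute t_(k+1)/t_k: get (k + 3)/(k + 5).
A = k + 3, B = k + 5, C = 1.
Solve (k + 3)·f(k+1) − (k + 4)·f(k) = 1.
d = 1 from the (1,1,0) case.
A polynomial solution: f(k) = k/3.
Certificate R = B(k−1)f/C = k*(k + 4)/3 gives s_k = -2*k/(3*k + 9).
Check: Δs_k = -2/(k**2 + 7*k + 12). ✓

Yes. s_k = -2*k/(3*k + 9).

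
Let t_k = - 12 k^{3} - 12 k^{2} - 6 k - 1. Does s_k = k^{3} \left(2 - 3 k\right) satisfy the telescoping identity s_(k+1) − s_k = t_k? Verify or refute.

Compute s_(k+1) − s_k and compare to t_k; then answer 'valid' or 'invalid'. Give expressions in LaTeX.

s_(k+1) = (-3*k - 1)*(k + 1)**3
s_(k+1) − s_k = -12*k**3 - 12*k**2 - 6*k - 1
(s_(k+1) − s_k) − t_k = 0

Valid — Δs_k = t_k.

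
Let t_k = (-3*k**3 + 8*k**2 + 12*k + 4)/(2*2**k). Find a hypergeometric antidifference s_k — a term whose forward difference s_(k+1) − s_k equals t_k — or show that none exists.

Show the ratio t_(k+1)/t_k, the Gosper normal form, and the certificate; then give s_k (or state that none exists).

s_k = (3*k**3 + k**2 - k - 1)/2**k

Step 1: r(k) = (3*k**3 + k**2 - 19*k - 21)/(2*(3*k**3 - 8*k**2 - 12*k - 4)).
A = 1/2, B = 1, C = k**3 - 8*k**2/3 - 4*k - 4/3.
Need (1/2)·f(k+1) − (1)·f(k) = k**3 - 8*k**2/3 - 4*k - 4/3.
Degrees (0,0,3) ⇒ d ≤ 3.
Coefficient equations give f(k) = -2*(3*k**3 + k**2 - k - 1)/3.
Certificate R = B(k−1)f/C = -2*(3*k**3 + k**2 - k - 1)/(3*k**3 - 8*k**2 - 12*k - 4) gives s_k = (3*k**3 + k**2 - k - 1)/2**k.
Δs = (-3*k**3 + 8*k**2 + 12*k + 4)/(2*2**k), as required.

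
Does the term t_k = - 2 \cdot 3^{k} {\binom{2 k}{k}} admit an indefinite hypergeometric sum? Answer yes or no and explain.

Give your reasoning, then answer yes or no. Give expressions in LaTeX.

No — key equation has no polynomial f.

Step 1: r(k) = 6*(2*k + 1)/(k + 1).
Factor: A=12*k + 6; B=k + 1; C=1.
Solve (12*k + 6)·f(k+1) − (k)·f(k) = 1.
From deg A=1, deg B=1, deg C=0: d=-1.
deg f ≤ -1 is impossible — no certificate.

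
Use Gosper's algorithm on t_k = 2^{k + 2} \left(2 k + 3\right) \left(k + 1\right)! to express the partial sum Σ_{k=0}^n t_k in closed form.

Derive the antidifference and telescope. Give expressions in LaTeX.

S(n) = 8 \cdot 2^{n} \left(n + 2\right)! - 4

Ratio r(k) = 2*(k + 2)*(2*k + 5)/(2*k + 3).
A = 2*k + 4, B = 1, C = k + 3/2.
Solve (2*k + 4)·f(k+1) − (1)·f(k) = k + 3/2.
From deg A=1, deg B=0, deg C=1: d=0.
Coefficient equations give f(k) = 1/2.
Get s_k = R·t_k = 2**(k + 2)*factorial(k + 1) with R(k) = B(k−1)f(k)/C(k) = 1/(2*k + 3).
Verify: 2**(k + 2)*(2*k + 3)*factorial(k + 1) matches t_k.
Telescope: S(n) = s_(n+1) − s_(0) = 2**(n + 3)*factorial(n + 2) − (4) = 8*2**n*factorial(n + 2) - 4.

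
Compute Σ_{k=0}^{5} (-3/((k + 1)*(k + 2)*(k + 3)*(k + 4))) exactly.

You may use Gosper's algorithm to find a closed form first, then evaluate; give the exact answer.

The ratio is (k + 1)/(k + 5).
A = k + 1, B = k + 5, C = 1.
Solve (k + 1)·f(k+1) − (k + 4)·f(k) = 1.
Degrees (1,1,0) ⇒ d ≤ 3.
Solving with deg f ≤ 3: f(k) = k*(k**2 + 6*k + 11)/18.
R(k) = B(k−1)·f(k)/C(k) = k*(k + 4)*(k**2 + 6*k + 11)/18; s_k = R·t_k = k*(-k**2 - 6*k - 11)/(6*(k + 1)*(k + 2)*(k + 3)).
s_(k+1) − s_k = -3/(k**4 + 10*k**3 + 35*k**2 + 50*k + 24) = t_k.
Telescoping: Σ = s_(6) − s_(0) = -83/504 − (0) = -83/504.

Σ = -83/504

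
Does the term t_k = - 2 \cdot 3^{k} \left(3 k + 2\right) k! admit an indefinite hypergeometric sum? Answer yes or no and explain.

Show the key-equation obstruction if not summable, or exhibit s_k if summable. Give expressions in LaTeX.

Ratio r(k) = 3*(k + 1)*(3*k + 5)/(3*k + 2).
Normal form (A,B,C) = (3*k + 3, 1, k + 2/3).
Key eq: (3*k + 3)·f(k+1) = (1)·f(k) + (k + 2/3).
Bound: deg f ≤ 0.
Solving with deg f ≤ 0: f(k) = 1/3.
Get s_k = R·t_k = -2*3**k*factorial(k) with R(k) = B(k−1)f(k)/C(k) = 1/(3*k + 2).
Verify: -2*3**k*(3*k + 2)*factorial(k) matches t_k.

Yes. s_k = - 2 \cdot 3^{k} k!.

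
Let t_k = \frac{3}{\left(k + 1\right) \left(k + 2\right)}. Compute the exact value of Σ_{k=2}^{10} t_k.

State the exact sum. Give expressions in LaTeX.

t_(k+1)/t_k = (k + 1)/(k + 3).
Gosper form: A/B · C(k+1)/C(k) with A=k + 1, B=k + 3, C=1.
Set up (k + 1)·f(k+1) − (k + 2)·f(k) − (1) = 0.
Degrees (1,1,0) ⇒ d ≤ 1.
Solving with deg f ≤ 1: f(k) = k.
Certificate R = B(k−1)f/C = k*(k + 2) gives s_k = 3*k/(k + 1).
Check: Δs_k = 3/(k**2 + 3*k + 2). ✓
Telescoping: Σ = s_(11) − s_(2) = 11/4 − (2) = 3/4.

Σ = 3/4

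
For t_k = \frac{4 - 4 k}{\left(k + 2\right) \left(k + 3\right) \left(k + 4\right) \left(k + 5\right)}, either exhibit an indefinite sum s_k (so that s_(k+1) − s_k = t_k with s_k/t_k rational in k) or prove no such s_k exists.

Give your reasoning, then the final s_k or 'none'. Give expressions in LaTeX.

s_k = \frac{2 k}{\left(k + 2\right) \left(k + 3\right) \left(k + 4\right)}

r(k) = k*(k + 2)/((k - 1)*(k + 6)) after simplifying.
So A=k + 2 and B=k + 6, with C=k - 1.
Key eq: (k + 2)·f(k+1) = (k + 5)·f(k) + (k - 1).
Degrees (1,1,1) ⇒ d ≤ 3.
Solve for f: f(k) = -k/2 (degree 1 ≤ 3).
R(k) = B(k−1)·f(k)/C(k) = -k*(k + 5)/(2*(k - 1)); s_k = R·t_k = 2*k/((k + 2)*(k + 3)*(k + 4)).
Δs = 4*(1 - k)/(k**4 + 14*k**3 + 71*k**2 + 154*k + 120), as required.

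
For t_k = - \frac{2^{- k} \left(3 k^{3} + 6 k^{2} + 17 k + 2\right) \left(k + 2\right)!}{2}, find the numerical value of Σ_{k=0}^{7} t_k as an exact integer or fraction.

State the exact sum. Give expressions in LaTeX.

Σ = -2409746

Compute t_(k+1)/t_k: get (3*k**4 + 24*k**3 + 83*k**2 + 142*k + 84)/(2*(3*k**3 + 6*k**2 + 17*k + 2)).
So A=k/2 + 3/2 and B=1, with C=k**3 + 2*k**2 + 17*k/3 + 2/3.
Key eq: (k/2 + 3/2)·f(k+1) = (1)·f(k) + (k**3 + 2*k**2 + 17*k/3 + 2/3).
Degrees (1,0,3) ⇒ d ≤ 2.
Solving with deg f ≤ 2: f(k) = 2*(3*k**2 - 3*k + 2)/3.
Then R = B(k−1)f/C = 2*(3*k**2 - 3*k + 2)/(3*k**3 + 6*k**2 + 17*k + 2), so s_k = R(k)·t_k = -(3*k**2 - 3*k + 2)*factorial(k + 2)/2**k.
s_(k+1) − s_k = -(3*k**3 + 6*k**2 + 17*k + 2)*factorial(k + 2)/(2*2**k) = t_k.
Evaluate s at k=8 and k=0: -2409750 and -4; difference -2409746.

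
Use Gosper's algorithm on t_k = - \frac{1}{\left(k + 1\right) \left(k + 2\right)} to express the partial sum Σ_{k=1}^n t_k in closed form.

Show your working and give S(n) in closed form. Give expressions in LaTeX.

S(n) = - \frac{n}{2 n + 4}

t_(k+1)/t_k = (k + 1)/(k + 3).
Gosper form: A/B · C(k+1)/C(k) with A=k + 1, B=k + 3, C=1.
Key eq: (k + 1)·f(k+1) = (k + 2)·f(k) + (1).
Bound: deg f ≤ 1.
A polynomial solution: f(k) = k.
Then R = B(k−1)f/C = k*(k + 2), so s_k = R(k)·t_k = -k/(k + 1).
Check: Δs_k = -1/(k**2 + 3*k + 2). ✓
Σ_(k=1)^n t_k = s_(n+1) − s_(1) = ((-n - 1)/(n + 2)) − (-1/2), i.e. -n/(2*n + 4).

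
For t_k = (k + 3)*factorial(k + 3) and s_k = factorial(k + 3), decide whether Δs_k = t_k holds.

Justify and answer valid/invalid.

valid; difference matches t_k

s_(k+1) = factorial(k + 4)
s_(k+1) − s_k = (k + 3)*factorial(k + 3)
(s_(k+1) − s_k) − t_k = 0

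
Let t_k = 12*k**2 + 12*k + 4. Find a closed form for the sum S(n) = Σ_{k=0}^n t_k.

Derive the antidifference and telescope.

S(n) = 4*n**3 + 12*n**2 + 12*n + 4

t_(k+1)/t_k = (3*k**2 + 9*k + 7)/(3*k**2 + 3*k + 1).
Gosper form: A/B · C(k+1)/C(k) with A=1, B=1, C=k**2 + k + 1/3.
Solve (1)·f(k+1) − (1)·f(k) = k**2 + k + 1/3.
deg f ≤ 3 (via 0,0,2).
Coefficient equations give f(k) = k**3/3.
Then R = B(k−1)f/C = k**3/(3*k**2 + 3*k + 1), so s_k = R(k)·t_k = 4*k**3.
Verify: -4*k**3 + 4*(k + 1)**3 matches t_k.
Telescope: S(n) = s_(n+1) − s_(0) = 4*n**3 + 12*n**2 + 12*n + 4 − (0) = 4*n**3 + 12*n**2 + 12*n + 4.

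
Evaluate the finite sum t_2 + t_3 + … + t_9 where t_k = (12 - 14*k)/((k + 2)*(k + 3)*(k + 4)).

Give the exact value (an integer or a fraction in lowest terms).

Σ = -166/195

r(k) = (k + 2)*(7*k + 1)/((k + 5)*(7*k - 6)) after simplifying.
Normal form (A,B,C) = (k + 2, k + 5, k - 6/7).
f must satisfy (k + 2)·f(k+1) − (k + 4)·f(k) = k - 6/7.
Bound: deg f ≤ 2.
Match coefficients ⇒ f(k) = k*(2*k - 11)/21.
So s_k = (B(k−1)f/C)·t_k = (k*(k + 4)*(2*k - 11)/(3*(7*k - 6)))·t_k = -2*k*(2*k - 11)/(3*(k + 2)*(k + 3)).
Check: Δs_k = 2*(6 - 7*k)/(k**3 + 9*k**2 + 26*k + 24). ✓
Evaluate s at k=10 and k=2: -5/13 and 7/15; difference -166/195.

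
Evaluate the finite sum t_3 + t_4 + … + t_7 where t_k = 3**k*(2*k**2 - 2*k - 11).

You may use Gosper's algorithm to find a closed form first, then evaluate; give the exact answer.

The ratio is 3*(2*k**2 + 2*k - 11)/(2*k**2 - 2*k - 11).
Normal form (A,B,C) = (3, 1, k**2 - k - 11/2).
Solve (3)·f(k+1) − (1)·f(k) = k**2 - k - 11/2.
d = 2 from the (0,0,2) case.
Coefficient equations give f(k) = (k**2 - 4*k - 1)/2.
So s_k = (B(k−1)f/C)·t_k = ((k**2 - 4*k - 1)/(2*k**2 - 2*k - 11))·t_k = 3**k*(k**2 - 4*k - 1).
Verify: 3**k*(2*k**2 - 2*k - 11) matches t_k.
Sum = s_(8) − s_(3); s_(8) = 203391, s_(3) = -108 ⇒ 203499.

Σ = 203499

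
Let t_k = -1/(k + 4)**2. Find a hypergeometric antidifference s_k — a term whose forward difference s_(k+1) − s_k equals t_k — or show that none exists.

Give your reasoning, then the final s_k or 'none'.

none — t_k is not Gosper-summable

Ratio r(k) = (k + 4)**2/(k + 5)**2.
Gosper form: A/B · C(k+1)/C(k) with A=k**2 + 8*k + 16, B=k**2 + 10*k + 25, C=1.
Set up (k**2 + 8*k + 16)·f(k+1) − (k**2 + 8*k + 16)·f(k) − (1) = 0.
Degrees (2,2,0) ⇒ d ≤ 0.
f = c0 ⇒ A·f(k+1) − B(k−1)·f(k) − C = -1. The system {-1 = 0} is inconsistent; no antidifference.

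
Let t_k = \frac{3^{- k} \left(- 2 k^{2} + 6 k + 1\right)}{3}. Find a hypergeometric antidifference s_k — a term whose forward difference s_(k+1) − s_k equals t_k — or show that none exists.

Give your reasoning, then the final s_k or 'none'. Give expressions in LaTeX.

s_k = 3^{- k} \left(k^{2} - 2 k - 1\right)

Compute t_(k+1)/t_k: get (2*k**2 - 2*k - 5)/(3*(2*k**2 - 6*k - 1)).
Factor: A=1/3; B=1; C=k**2 - 3*k - 1/2.
Solve (1/3)·f(k+1) − (1)·f(k) = k**2 - 3*k - 1/2.
d = 2 from the (0,0,2) case.
A polynomial solution: f(k) = -3*(k**2 - 2*k - 1)/2.
Then R = B(k−1)f/C = -3*(k**2 - 2*k - 1)/(2*k**2 - 6*k - 1), so s_k = R(k)·t_k = (k**2 - 2*k - 1)/3**k.
s_(k+1) − s_k = (-2*k**2 + 6*k + 1)/(3*3**k) = t_k.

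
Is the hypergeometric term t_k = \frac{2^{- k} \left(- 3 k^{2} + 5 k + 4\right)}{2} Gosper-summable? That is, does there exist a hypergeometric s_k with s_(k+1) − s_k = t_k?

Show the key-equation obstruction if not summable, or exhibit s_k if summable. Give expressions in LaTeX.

Yes. s_k = 2^{- k} k \left(3 k + 1\right).

The ratio is (3*k**2 + k - 6)/(2*(3*k**2 - 5*k - 4)).
Gosper form: A/B · C(k+1)/C(k) with A=1/2, B=1, C=k**2 - 5*k/3 - 4/3.
Need (1/2)·f(k+1) − (1)·f(k) = k**2 - 5*k/3 - 4/3.
d = 2 from the (0,0,2) case.
Solve for f: f(k) = -2*k*(3*k + 1)/3 (degree 2 ≤ 2).
R(k) = B(k−1)·f(k)/C(k) = -2*k*(3*k + 1)/(3*k**2 - 5*k - 4); s_k = R·t_k = k*(3*k + 1)/2**k.
Δs = (-3*k**2 + 5*k + 4)/(2*2**k), as required.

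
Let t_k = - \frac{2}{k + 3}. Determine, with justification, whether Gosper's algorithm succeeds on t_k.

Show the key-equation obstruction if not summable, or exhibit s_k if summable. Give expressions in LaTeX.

No — key equation has no polynomial f.

Step 1: r(k) = (k + 3)/(k + 4).
So A=k + 3 and B=k + 4, with C=1.
f must satisfy (k + 3)·f(k+1) − (k + 3)·f(k) = 1.
Degrees (1,1,0) ⇒ d ≤ 0.
f = c0 ⇒ A·f(k+1) − B(k−1)·f(k) − C = -1. The system {-1 = 0} is inconsistent; no antidifference.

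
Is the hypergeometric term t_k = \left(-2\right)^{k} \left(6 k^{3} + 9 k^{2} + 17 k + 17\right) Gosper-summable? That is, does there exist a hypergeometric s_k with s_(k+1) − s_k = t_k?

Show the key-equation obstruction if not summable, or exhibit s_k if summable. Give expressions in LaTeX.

Yes. s_k = \left(-2\right)^{k} \left(- 2 k^{3} + k^{2} - 3 k - 3\right).

t_(k+1)/t_k = 2*(-6*k**3 - 27*k**2 - 53*k - 49)/(6*k**3 + 9*k**2 + 17*k + 17).
Gosper form: A/B · C(k+1)/C(k) with A=-2, B=1, C=k**3 + 3*k**2/2 + 17*k/6 + 17/6.
Need (-2)·f(k+1) − (1)·f(k) = k**3 + 3*k**2/2 + 17*k/6 + 17/6.
From deg A=0, deg B=0, deg C=3: d=3.
A polynomial solution: f(k) = -(2*k**3 - k**2 + 3*k + 3)/6.
So s_k = (B(k−1)f/C)·t_k = (-(2*k**3 - k**2 + 3*k + 3)/(6*k**3 + 9*k**2 + 17*k + 17))·t_k = (-2)**k*(-2*k**3 + k**2 - 3*k - 3).
Check: Δs_k = (-2)**k*(6*k**3 + 9*k**2 + 17*k + 17). ✓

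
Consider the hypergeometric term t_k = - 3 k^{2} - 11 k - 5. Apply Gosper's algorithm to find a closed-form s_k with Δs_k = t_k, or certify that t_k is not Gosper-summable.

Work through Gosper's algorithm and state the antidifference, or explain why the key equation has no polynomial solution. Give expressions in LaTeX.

Compute t_(k+1)/t_k: get (3*k**2 + 17*k + 19)/(3*k**2 + 11*k + 5).
Gosper form: A/B · C(k+1)/C(k) with A=1, B=1, C=k**2 + 11*k/3 + 5/3.
f must satisfy (1)·f(k+1) − (1)·f(k) = k**2 + 11*k/3 + 5/3.
deg f ≤ 3 (via 0,0,2).
Match coefficients ⇒ f(k) = k**2*(k + 4)/3.
Get s_k = R·t_k = k**2*(-k - 4) with R(k) = B(k−1)f(k)/C(k) = k**2*(k + 4)/(3*k**2 + 11*k + 5).
s_(k+1) − s_k = -3*k**2 - 11*k - 5 = t_k.

s_k = k^{2} \left(- k - 4\right)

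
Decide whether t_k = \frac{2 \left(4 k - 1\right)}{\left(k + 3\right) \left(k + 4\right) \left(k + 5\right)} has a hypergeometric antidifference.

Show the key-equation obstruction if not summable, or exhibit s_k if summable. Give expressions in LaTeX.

t_(k+1)/t_k = (k + 3)*(4*k + 3)/((k + 6)*(4*k - 1)).
Take A(k)=k + 3, B(k)=k + 6, C(k)=k - 1/4.
f must satisfy (k + 3)·f(k+1) − (k + 5)·f(k) = k - 1/4.
From deg A=1, deg B=1, deg C=1: d=2.
Solve for f: f(k) = k*(11*k - 19)/96 (degree 2 ≤ 2).
So s_k = (B(k−1)f/C)·t_k = (k*(k + 5)*(11*k - 19)/(24*(4*k - 1)))·t_k = k*(11*k - 19)/(12*(k + 3)*(k + 4)).
s_(k+1) − s_k = 2*(4*k - 1)/(k**3 + 12*k**2 + 47*k + 60) = t_k.

Yes. s_k = \frac{k \left(11 k - 19\right)}{12 \left(k + 3\right) \left(k + 4\right)}.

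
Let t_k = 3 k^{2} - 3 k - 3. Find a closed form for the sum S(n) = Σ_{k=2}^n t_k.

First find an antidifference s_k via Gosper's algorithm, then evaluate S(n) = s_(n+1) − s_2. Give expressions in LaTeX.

t_(k+1)/t_k = (k**2 + k - 1)/(k**2 - k - 1).
Take A(k)=1, B(k)=1, C(k)=k**2 - k - 1.
Need (1)·f(k+1) − (1)·f(k) = k**2 - k - 1.
Degrees (0,0,2) ⇒ d ≤ 3.
Solve for f: f(k) = k*(k**2 - 3*k - 1)/3 (degree 3 ≤ 3).
Certificate R = B(k−1)f/C = k*(k**2 - 3*k - 1)/(3*(k**2 - k - 1)) gives s_k = k*(k**2 - 3*k - 1).
s_(k+1) − s_k = 3*k**2 - 3*k - 3 = t_k.
Σ_(k=2)^n t_k = s_(n+1) − s_(2) = (n**3 - 4*n - 3) − (-6), i.e. n**3 - 4*n + 3.

S(n) = n^{3} - 4 n + 3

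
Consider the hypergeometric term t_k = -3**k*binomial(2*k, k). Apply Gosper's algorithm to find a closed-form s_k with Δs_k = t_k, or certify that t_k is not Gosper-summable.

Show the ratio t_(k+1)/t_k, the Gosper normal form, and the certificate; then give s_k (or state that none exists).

none (Gosper's algorithm certifies no s_k)

t_(k+1)/t_k = 6*(2*k + 1)/(k + 1).
Factor: A=12*k + 6; B=k + 1; C=1.
Set up (12*k + 6)·f(k+1) − (k)·f(k) − (1) = 0.
Degrees (1,1,0) ⇒ d ≤ -1.
Negative degree bound (-1): no f exists, t_k not Gosper-summable.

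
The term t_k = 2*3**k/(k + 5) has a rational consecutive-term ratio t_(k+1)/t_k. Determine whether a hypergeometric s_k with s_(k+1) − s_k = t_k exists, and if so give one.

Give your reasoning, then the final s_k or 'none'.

none (Gosper's algorithm certifies no s_k)

t_(k+1)/t_k = 3*(k + 5)/(k + 6).
Take A(k)=3*k + 15, B(k)=k + 6, C(k)=1.
Set up (3*k + 15)·f(k+1) − (k + 5)·f(k) − (1) = 0.
Bound: deg f ≤ -1.
deg f ≤ -1 is impossible — no certificate.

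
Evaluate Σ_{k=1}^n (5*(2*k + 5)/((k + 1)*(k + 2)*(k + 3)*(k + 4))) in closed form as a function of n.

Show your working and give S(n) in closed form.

r(k) = (k + 1)*(2*k + 7)/((k + 5)*(2*k + 5)) after simplifying.
Normal form (A,B,C) = (k + 1, k + 5, k + 5/2).
Solve (k + 1)·f(k+1) − (k + 4)·f(k) = k + 5/2.
Bound: deg f ≤ 3.
Solving with deg f ≤ 3: f(k) = k*(k + 2)*(k + 4)/6.
R(k) = B(k−1)·f(k)/C(k) = k*(k + 2)*(k + 4)**2/(3*(2*k + 5)); s_k = R·t_k = 5*k*(k + 4)/(3*(k**2 + 4*k + 3)).
Verify: 5*(2*k + 5)/(k**4 + 10*k**3 + 35*k**2 + 50*k + 24) matches t_k.
Σ_(k=1)^n t_k = s_(n+1) − s_(1) = (5*(n**2 + 6*n + 5)/(3*(n**2 + 6*n + 8))) − (25/24), i.e. 5*n*(n + 6)/(8*(n**2 + 6*n + 8)).

S(n) = 5*n*(n + 6)/(8*(n**2 + 6*n + 8))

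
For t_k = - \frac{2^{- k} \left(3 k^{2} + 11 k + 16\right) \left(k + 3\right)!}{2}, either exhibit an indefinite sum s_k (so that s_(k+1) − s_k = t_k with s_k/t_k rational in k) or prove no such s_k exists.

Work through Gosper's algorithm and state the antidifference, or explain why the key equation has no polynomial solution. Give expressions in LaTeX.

s_k = - 2^{- k} \left(3 k + 2\right) \left(k + 3\right)!

The ratio is (k + 4)*(11*k + 3*(k + 1)**2 + 27)/(2*(3*k**2 + 11*k + 16)).
Gosper form: A/B · C(k+1)/C(k) with A=k/2 + 2, B=1, C=k**2 + 11*k/3 + 16/3.
Key eq: (k/2 + 2)·f(k+1) = (1)·f(k) + (k**2 + 11*k/3 + 16/3).
From deg A=1, deg B=0, deg C=2: d=1.
A polynomial solution: f(k) = 2*(3*k + 2)/3.
So s_k = (B(k−1)f/C)·t_k = (2*(3*k + 2)/(3*k**2 + 11*k + 16))·t_k = -(3*k + 2)*factorial(k + 3)/2**k.
Δs = -(3*k**2 + 11*k + 16)*factorial(k + 3)/(2*2**k), as required.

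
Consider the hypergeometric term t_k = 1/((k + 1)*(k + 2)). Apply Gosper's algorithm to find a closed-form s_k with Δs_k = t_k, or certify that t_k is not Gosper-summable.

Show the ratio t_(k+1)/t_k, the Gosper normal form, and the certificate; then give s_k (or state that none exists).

The ratio is (k + 1)/(k + 3).
Factor: A=k + 1; B=k + 3; C=1.
Key eq: (k + 1)·f(k+1) = (k + 2)·f(k) + (1).
deg f ≤ 1 (via 1,1,0).
Coefficient equations give f(k) = k.
So s_k = (B(k−1)f/C)·t_k = (k*(k + 2))·t_k = k/(k + 1).
s_(k+1) − s_k = 1/(k**2 + 3*k + 2) = t_k.

s_k = k/(k + 1)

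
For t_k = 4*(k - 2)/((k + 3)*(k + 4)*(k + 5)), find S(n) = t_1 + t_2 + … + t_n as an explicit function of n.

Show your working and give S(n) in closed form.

S(n) = n*(3*n - 13)/(10*(n**2 + 9*n + 20))

r(k) = (k - 1)*(k + 3)/((k - 2)*(k + 6)) after simplifying.
So A=k + 3 and B=k + 6, with C=k - 2.
Solve (k + 3)·f(k+1) − (k + 5)·f(k) = k - 2.
Bound: deg f ≤ 2.
Match coefficients ⇒ f(k) = k*(k - 17)/24.
Then R = B(k−1)f/C = k*(k - 17)*(k + 5)/(24*(k - 2)), so s_k = R(k)·t_k = k*(k - 17)/(6*(k + 3)*(k + 4)).
Δs = 4*(k - 2)/(k**3 + 12*k**2 + 47*k + 60), as required.
Evaluate: s_(n+1) = (n**2 - 15*n - 16)/(6*(n**2 + 9*n + 20)); subtract s_(1) = -2/15 ⇒ S(n) = n*(3*n - 13)/(10*(n**2 + 9*n + 20)).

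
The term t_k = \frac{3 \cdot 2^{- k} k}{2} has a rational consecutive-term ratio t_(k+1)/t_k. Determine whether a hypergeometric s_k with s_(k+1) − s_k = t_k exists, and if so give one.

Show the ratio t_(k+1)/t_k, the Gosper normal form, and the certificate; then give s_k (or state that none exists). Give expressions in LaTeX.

s_k = 3 \cdot 2^{- k} \left(- k - 1\right)

The ratio is (k + 1)/(2*k).
A = 1/2, B = 1, C = k.
Need (1/2)·f(k+1) − (1)·f(k) = k.
Bound: deg f ≤ 1.
Solve for f: f(k) = -2*(k + 1) (degree 1 ≤ 1).
Get s_k = R·t_k = 3*(-k - 1)/2**k with R(k) = B(k−1)f(k)/C(k) = -2*(k + 1)/k.
Verify: 3*k/(2*2**k) matches t_k.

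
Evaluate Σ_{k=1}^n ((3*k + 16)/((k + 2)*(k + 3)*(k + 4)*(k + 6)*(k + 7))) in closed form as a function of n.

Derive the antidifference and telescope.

S(n) = n*(n**2 + 14*n + 61)/(84*(n**3 + 14*n**2 + 61*n + 84))

r(k) = (k + 2)*(k + 6)*(3*k + 19)/((k + 5)*(k + 8)*(3*k + 16)) after simplifying.
Take A(k)=k + 2, B(k)=k + 8, C(k)=k**2 + 31*k/3 + 80/3.
Need (k + 2)·f(k+1) − (k + 7)·f(k) = k**2 + 31*k/3 + 80/3.
deg f ≤ 5 (via 1,1,2).
Solving with deg f ≤ 5: f(k) = k*(k + 4)*(k + 5)*(k**2 + 11*k + 36)/108.
Certificate R = B(k−1)f/C = k*(k + 4)*(k + 7)*(k**2 + 11*k + 36)/(36*(3*k + 16)) gives s_k = k*(k**2 + 11*k + 36)/(36*(k**3 + 11*k**2 + 36*k + 36)).
Δs = (3*k + 16)/(k**5 + 22*k**4 + 185*k**3 + 740*k**2 + 1404*k + 1008), as required.
Evaluate: s_(n+1) = (n**3 + 14*n**2 + 61*n + 48)/(36*(n**3 + 14*n**2 + 61*n + 84)); subtract s_(1) = 1/63 ⇒ S(n) = n*(n**2 + 14*n + 61)/(84*(n**3 + 14*n**2 + 61*n + 84)).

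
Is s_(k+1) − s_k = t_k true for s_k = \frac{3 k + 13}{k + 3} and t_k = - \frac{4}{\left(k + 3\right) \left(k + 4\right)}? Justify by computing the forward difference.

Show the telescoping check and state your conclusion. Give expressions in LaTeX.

s_(k+1) = (3*k + 16)/(k + 4)
s_(k+1) − s_k = -4/(k**2 + 7*k + 12)
(s_(k+1) − s_k) − t_k = 0

valid; difference matches t_k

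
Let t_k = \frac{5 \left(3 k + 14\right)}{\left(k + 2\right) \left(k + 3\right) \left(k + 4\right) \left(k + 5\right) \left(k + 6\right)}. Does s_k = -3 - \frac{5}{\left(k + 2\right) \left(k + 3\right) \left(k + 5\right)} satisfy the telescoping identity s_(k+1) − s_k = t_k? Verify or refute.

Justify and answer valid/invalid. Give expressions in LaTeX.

s_(k+1) = -3 - 5/((k + 3)*(k + 4)*(k + 6))
s_(k+1) − s_k = 5*(3*k + 14)/(k**5 + 20*k**4 + 155*k**3 + 580*k**2 + 1044*k + 720)
(s_(k+1) − s_k) − t_k = 0

Valid — Δs_k = t_k.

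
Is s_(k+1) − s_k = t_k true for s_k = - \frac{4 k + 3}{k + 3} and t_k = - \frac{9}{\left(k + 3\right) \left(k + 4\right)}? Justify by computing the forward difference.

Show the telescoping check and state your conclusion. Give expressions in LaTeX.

s_(k+1) = (-4*k - 7)/(k + 4)
s_(k+1) − s_k = -9/(k**2 + 7*k + 12)
(s_(k+1) − s_k) − t_k = 0

Valid — Δs_k = t_k.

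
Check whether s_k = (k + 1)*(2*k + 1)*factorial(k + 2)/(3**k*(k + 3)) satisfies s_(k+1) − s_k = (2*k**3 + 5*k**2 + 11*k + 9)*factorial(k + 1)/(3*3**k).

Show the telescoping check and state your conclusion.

Invalid: residual -(2*k**4 + 11*k**3 + 20*k**2 + 33*k + 24)*factorial(k + 1)/(3*3**k*(k + 3)*(k + 4)) ≠ 0.

s_(k+1) = (k + 2)*(2*k + 3)*factorial(k + 3)/(3*3**k*(k + 4))
s_(k+1) − s_k = (2*k**4 + 13*k**3 + 33*k**2 + 60*k + 42)*factorial(k + 2)/(3*3**k*(k + 3)*(k + 4))
(s_(k+1) − s_k) − t_k = -(2*k**4 + 11*k**3 + 20*k**2 + 33*k + 24)*factorial(k + 1)/(3*3**k*(k + 3)*(k + 4))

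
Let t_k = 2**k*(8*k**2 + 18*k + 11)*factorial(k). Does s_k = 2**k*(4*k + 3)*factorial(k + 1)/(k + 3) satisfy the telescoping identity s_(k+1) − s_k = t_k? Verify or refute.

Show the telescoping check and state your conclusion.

s_(k+1) = 2**(k + 1)*(4*k + 7)*factorial(k + 2)/(k + 4)
s_(k+1) − s_k = 2**k*(8*k**3 + 50*k**2 + 99*k + 72)*factorial(k + 1)/((k + 3)*(k + 4))
(s_(k+1) − s_k) − t_k = -2**(k + 1)*(8*k**3 + 42*k**2 + 61*k + 30)*factorial(k)/((k + 3)*(k + 4))

Invalid: residual -2**(k + 1)*(8*k**3 + 42*k**2 + 61*k + 30)*factorial(k)/((k + 3)*(k + 4)) ≠ 0.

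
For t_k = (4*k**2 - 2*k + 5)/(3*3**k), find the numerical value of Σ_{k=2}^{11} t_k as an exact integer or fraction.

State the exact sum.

Ratio r(k) = (4*k**2 + 6*k + 7)/(3*(4*k**2 - 2*k + 5)).
A = 1/3, B = 1, C = k**2 - k/2 + 5/4.
Need (1/3)·f(k+1) − (1)·f(k) = k**2 - k/2 + 5/4.
deg f ≤ 2 (via 0,0,2).
A polynomial solution: f(k) = -3*(2*k**2 + k + 4)/4.
So s_k = (B(k−1)f/C)·t_k = (-3*(2*k**2 + k + 4)/(4*k**2 - 2*k + 5))·t_k = (-2*k**2 - k - 4)/3**k.
Δs = (4*k**2 - 2*k + 5)/(3*3**k), as required.
Σ_(k=2)^(11) t_k = s_(12) − s_(2) = -304/531441 − (-14/9) = 826382/531441.

Σ = 826382/531441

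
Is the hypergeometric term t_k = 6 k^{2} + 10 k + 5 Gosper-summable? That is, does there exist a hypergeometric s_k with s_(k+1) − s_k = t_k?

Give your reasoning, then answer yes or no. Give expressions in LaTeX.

Yes. s_k = k \left(2 k^{2} + 2 k + 1\right).

The ratio is (6*k**2 + 22*k + 21)/(6*k**2 + 10*k + 5).
Normal form (A,B,C) = (1, 1, k**2 + 5*k/3 + 5/6).
Need (1)·f(k+1) − (1)·f(k) = k**2 + 5*k/3 + 5/6.
From deg A=0, deg B=0, deg C=2: d=3.
Solving with deg f ≤ 3: f(k) = k*(2*k**2 + 2*k + 1)/6.
Then R = B(k−1)f/C = k*(2*k**2 + 2*k + 1)/(6*k**2 + 10*k + 5), so s_k = R(k)·t_k = k*(2*k**2 + 2*k + 1).
Δs = 6*k**2 + 10*k + 5, as required.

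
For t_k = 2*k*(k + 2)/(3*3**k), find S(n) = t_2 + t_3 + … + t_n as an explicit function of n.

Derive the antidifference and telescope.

S(n) = 3**(-n - 1)*(4*3**n - n**2 - 5*n - 6)

Ratio r(k) = (k + 1)*(k + 3)/(3*k*(k + 2)).
So A=1/3 and B=1, with C=k**2 + 2*k.
Need (1/3)·f(k+1) − (1)·f(k) = k**2 + 2*k.
Degrees (0,0,2) ⇒ d ≤ 2.
Solve for f: f(k) = -3*(k + 1)*(k + 2)/2 (degree 2 ≤ 2).
Get s_k = R·t_k = -(k**2 + 3*k + 2)/3**k with R(k) = B(k−1)f(k)/C(k) = -3*(k + 1)/(2*k).
Δs = 2*k*(k + 2)/(3*3**k), as required.
Evaluate: s_(n+1) = 3**(-n - 1)*(-n**2 - 5*n - 6); subtract s_(2) = -4/3 ⇒ S(n) = 3**(-n - 1)*(4*3**n - n**2 - 5*n - 6).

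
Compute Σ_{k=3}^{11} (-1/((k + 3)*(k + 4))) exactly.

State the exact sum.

Σ = -1/10

The ratio is (k + 3)/(k + 5).
Factor: A=k + 3; B=k + 5; C=1.
Solve (k + 3)·f(k+1) − (k + 4)·f(k) = 1.
Degrees (1,1,0) ⇒ d ≤ 1.
Solve for f: f(k) = k/3 (degree 1 ≤ 1).
R(k) = B(k−1)·f(k)/C(k) = k*(k + 4)/3; s_k = R·t_k = -k/(3*k + 9).
Δs = -1/(k**2 + 7*k + 12), as required.
Sum = s_(12) − s_(3); s_(12) = -4/15, s_(3) = -1/6 ⇒ -1/10.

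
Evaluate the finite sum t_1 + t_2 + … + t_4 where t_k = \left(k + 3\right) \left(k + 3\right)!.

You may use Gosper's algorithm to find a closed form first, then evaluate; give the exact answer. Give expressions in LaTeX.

Σ = 40296

t_(k+1)/t_k = (k + 4)**2/(k + 3).
So A=k + 4 and B=1, with C=k + 3.
Need (k + 4)·f(k+1) − (1)·f(k) = k + 3.
Bound: deg f ≤ 0.
Solving with deg f ≤ 0: f(k) = 1.
Then R = B(k−1)f/C = 1/(k + 3), so s_k = R(k)·t_k = factorial(k + 3).
Δs = (k + 3)*factorial(k + 3), as required.
Σ_(k=1)^(4) t_k = s_(5) − s_(1) = 40320 − (24) = 40296.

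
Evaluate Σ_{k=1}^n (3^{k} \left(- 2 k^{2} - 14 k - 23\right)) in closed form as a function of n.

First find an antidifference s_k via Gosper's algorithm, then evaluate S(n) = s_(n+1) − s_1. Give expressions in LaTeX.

Compute t_(k+1)/t_k: get 3*(2*k**2 + 18*k + 39)/(2*k**2 + 14*k + 23).
A = 3, B = 1, C = k**2 + 7*k + 23/2.
Need (3)·f(k+1) − (1)·f(k) = k**2 + 7*k + 23/2.
deg f ≤ 2 (via 0,0,2).
Solve for f: f(k) = (k + 2)**2/2 (degree 2 ≤ 2).
So s_k = (B(k−1)f/C)·t_k = ((k + 2)**2/(2*k**2 + 14*k + 23))·t_k = 3**k*(-k**2 - 4*k - 4).
s_(k+1) − s_k = 3**k*(-2*k**2 - 14*k - 23) = t_k.
Telescope: S(n) = s_(n+1) − s_(1) = 3**(n + 1)*(-n**2 - 6*n - 9) − (-27) = -3*3**n*n**2 - 18*3**n*n - 27*3**n + 27.

S(n) = - 3 \cdot 3^{n} n^{2} - 18 \cdot 3^{n} n - 27 \cdot 3^{n} + 27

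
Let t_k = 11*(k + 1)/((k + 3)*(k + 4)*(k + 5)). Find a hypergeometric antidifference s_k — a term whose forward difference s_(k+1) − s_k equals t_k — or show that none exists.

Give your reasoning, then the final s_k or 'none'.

The ratio is (k + 2)*(k + 3)/((k + 1)*(k + 6)).
Gosper form: A/B · C(k+1)/C(k) with A=k + 3, B=k + 6, C=k + 1.
Need (k + 3)·f(k+1) − (k + 5)·f(k) = k + 1.
From deg A=1, deg B=1, deg C=1: d=2.
A polynomial solution: f(k) = k*(k + 1)/6.
Then R = B(k−1)f/C = k*(k + 5)/6, so s_k = R(k)·t_k = 11*k*(k + 1)/(6*(k + 3)*(k + 4)).
Δs = 11*(k + 1)/(k**3 + 12*k**2 + 47*k + 60), as required.

s_k = 11*k*(k + 1)/(6*(k + 3)*(k + 4))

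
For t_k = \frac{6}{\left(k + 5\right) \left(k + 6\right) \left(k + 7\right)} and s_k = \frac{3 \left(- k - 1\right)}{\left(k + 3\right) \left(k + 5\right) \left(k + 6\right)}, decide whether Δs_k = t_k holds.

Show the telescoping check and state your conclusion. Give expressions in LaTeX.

Invalid: residual \frac{6 \left(- 3 k - 13\right)}{k^{5} + 25 k^{4} + 245 k^{3} + 1175 k^{2} + 2754 k + 2520} ≠ 0.

s_(k+1) = 3*(-k - 2)/((k + 4)*(k + 6)*(k + 7))
s_(k+1) − s_k = 6*(k**2 + 4*k - 1)/(k**5 + 25*k**4 + 245*k**3 + 1175*k**2 + 2754*k + 2520)
(s_(k+1) − s_k) − t_k = 6*(-3*k - 13)/(k**5 + 25*k**4 + 245*k**3 + 1175*k**2 + 2754*k + 2520)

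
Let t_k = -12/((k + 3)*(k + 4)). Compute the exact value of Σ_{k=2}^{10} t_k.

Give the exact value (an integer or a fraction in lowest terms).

Σ = -54/35

The ratio is (k + 3)/(k + 5).
Normal form (A,B,C) = (k + 3, k + 5, 1).
Key eq: (k + 3)·f(k+1) = (k + 4)·f(k) + (1).
Degrees (1,1,0) ⇒ d ≤ 1.
Match coefficients ⇒ f(k) = k/3.
Certificate R = B(k−1)f/C = k*(k + 4)/3 gives s_k = -4*k/(k + 3).
Verify: -12/(k**2 + 7*k + 12) matches t_k.
Telescoping: Σ = s_(11) − s_(2) = -22/7 − (-8/5) = -54/35.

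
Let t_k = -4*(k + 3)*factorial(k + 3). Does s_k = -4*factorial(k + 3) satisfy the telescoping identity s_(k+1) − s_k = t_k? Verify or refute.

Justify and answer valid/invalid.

s_(k+1) = -4*factorial(k + 4)
s_(k+1) − s_k = -4*(k + 3)*factorial(k + 3)
(s_(k+1) − s_k) − t_k = 0

valid; difference matches t_k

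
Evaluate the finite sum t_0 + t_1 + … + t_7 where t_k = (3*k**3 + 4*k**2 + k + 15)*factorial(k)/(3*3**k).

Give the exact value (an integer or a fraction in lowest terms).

Ratio r(k) = (k + 1)*(k + 3*(k + 1)**3 + 4*(k + 1)**2 + 16)/(3*(3*k**3 + 4*k**2 + k + 15)).
Factor: A=k/3 + 1/3; B=1; C=k**3 + 4*k**2/3 + k/3 + 5.
Set up (k/3 + 1/3)·f(k+1) − (1)·f(k) − (k**3 + 4*k**2/3 + k/3 + 5) = 0.
Degrees (1,0,3) ⇒ d ≤ 2.
Solving with deg f ≤ 2: f(k) = (k + 2)*(3*k - 2).
Certificate R = B(k−1)f/C = 3*(k + 2)*(3*k - 2)/(3*k**3 + 4*k**2 + k + 15) gives s_k = (k + 2)*(3*k - 2)*factorial(k)/3**k.
s_(k+1) − s_k = (3*k**3 + 4*k**2 + k + 15)*factorial(k)/(3*3**k) = t_k.
Telescoping: Σ = s_(8) − s_(0) = 985600/729 − (-4) = 988516/729.

Σ = 988516/729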